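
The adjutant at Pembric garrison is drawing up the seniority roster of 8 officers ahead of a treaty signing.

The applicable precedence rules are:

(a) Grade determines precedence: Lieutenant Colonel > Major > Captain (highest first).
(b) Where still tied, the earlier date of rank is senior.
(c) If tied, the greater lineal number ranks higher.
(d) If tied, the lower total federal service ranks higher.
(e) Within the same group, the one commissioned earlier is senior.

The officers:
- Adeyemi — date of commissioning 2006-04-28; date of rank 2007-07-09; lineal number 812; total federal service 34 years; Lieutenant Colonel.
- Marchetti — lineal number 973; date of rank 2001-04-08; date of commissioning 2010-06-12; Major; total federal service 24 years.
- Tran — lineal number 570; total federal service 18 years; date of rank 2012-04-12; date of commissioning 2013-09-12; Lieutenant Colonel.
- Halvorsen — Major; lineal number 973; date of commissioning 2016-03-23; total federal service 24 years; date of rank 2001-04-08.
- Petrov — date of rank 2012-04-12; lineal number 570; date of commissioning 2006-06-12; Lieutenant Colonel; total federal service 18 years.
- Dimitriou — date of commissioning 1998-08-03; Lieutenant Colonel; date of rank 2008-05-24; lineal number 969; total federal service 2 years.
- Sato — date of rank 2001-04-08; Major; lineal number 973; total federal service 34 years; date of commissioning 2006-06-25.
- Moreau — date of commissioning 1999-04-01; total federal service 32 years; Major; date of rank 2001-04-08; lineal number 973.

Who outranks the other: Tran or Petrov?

By grade: Adeyemi, Dimitriou, Petrov and Tran (Lieutenant Colonel); then Marchetti, Halvorsen, Moreau and Sato (Major).
Among Adeyemi, Dimitriou, Petrov and Tran, by date of rank (earlier first): Adeyemi (2007-07-09) before Dimitriou (2008-05-24) before Petrov and Tran (2012-04-12).
Petrov and Tran both have lineal number 570, so the next rule applies.
Petrov and Tran both have total federal service 18 years, so the next rule applies.
Among Petrov and Tran, by date of commissioning (earlier first): Petrov (2006-06-12) before Tran (2013-09-12).
Marchetti, Halvorsen, Moreau and Sato all have date of rank 2001-04-08, so the next rule applies.
Marchetti, Halvorsen, Moreau and Sato all have lineal number 973, so the next rule applies.
Among Marchetti, Halvorsen, Moreau and Sato, by total federal service (lower first): Marchetti and Halvorsen (24 years) before Moreau (32 years) before Sato (34 years).
Among Marchetti and Halvorsen, by date of commissioning (earlier first): Marchetti (2010-06-12) before Halvorsen (2016-03-23).
So Petrov takes precedence.

Petrov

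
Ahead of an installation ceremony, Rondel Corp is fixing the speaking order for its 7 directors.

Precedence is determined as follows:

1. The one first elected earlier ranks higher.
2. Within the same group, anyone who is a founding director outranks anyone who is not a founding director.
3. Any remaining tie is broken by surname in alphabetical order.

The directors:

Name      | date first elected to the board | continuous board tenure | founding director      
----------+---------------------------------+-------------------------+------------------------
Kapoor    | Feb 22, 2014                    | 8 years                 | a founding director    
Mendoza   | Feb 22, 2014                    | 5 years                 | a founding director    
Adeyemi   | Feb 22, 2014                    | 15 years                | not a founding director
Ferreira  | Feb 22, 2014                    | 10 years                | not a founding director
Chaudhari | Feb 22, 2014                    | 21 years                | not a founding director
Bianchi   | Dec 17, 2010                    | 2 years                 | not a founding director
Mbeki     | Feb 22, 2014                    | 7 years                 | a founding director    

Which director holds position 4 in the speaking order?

Mendoza

By date first elected to the board (earlier first): Bianchi (Dec 17, 2010); then Kapoor, Mbeki, Mendoza, Adeyemi, Chaudhari and Ferreira (each Feb 22, 2014).
Among Kapoor, Mbeki, Mendoza, Adeyemi, Chaudhari and Ferreira, a founding director before not a founding director: Kapoor, Mbeki and Mendoza (a founding director) before Adeyemi, Chaudhari and Ferreira (not a founding director).
Among Kapoor, Mbeki and Mendoza, alphabetically by surname: Kapoor before Mbeki before Mendoza.
Among Adeyemi, Chaudhari and Ferreira, alphabetically by surname: Adeyemi before Chaudhari before Ferreira.
Order: Bianchi, Kapoor, Mbeki, Mendoza, Adeyemi, Chaudhari, Ferreira.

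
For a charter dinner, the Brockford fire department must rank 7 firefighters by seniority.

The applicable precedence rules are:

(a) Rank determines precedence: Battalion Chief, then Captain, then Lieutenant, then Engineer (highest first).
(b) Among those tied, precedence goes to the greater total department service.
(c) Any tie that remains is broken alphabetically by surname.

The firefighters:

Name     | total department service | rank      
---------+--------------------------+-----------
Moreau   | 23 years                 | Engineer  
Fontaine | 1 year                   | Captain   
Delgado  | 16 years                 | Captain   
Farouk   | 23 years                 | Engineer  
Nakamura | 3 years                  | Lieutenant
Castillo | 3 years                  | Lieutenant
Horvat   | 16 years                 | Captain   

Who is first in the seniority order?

By rank: Delgado, Horvat and Fontaine (Captain); then Castillo and Nakamura (Lieutenant); then Farouk and Moreau (Engineer).
Among Delgado, Horvat and Fontaine, by total department service (higher first): Delgado and Horvat (16 years) before Fontaine (1 year).
Among Delgado and Horvat, alphabetically by surname: Delgado before Horvat.
Castillo and Nakamura both have total department service 3 years, so the next rule applies.
Among Castillo and Nakamura, alphabetically by surname: Castillo before Nakamura.
Farouk and Moreau both have total department service 23 years, so the next rule applies.
Among Farouk and Moreau, alphabetically by surname: Farouk before Moreau.
Order: Delgado, Horvat, Fontaine, Castillo, Nakamura, Farouk, Moreau.

Delgado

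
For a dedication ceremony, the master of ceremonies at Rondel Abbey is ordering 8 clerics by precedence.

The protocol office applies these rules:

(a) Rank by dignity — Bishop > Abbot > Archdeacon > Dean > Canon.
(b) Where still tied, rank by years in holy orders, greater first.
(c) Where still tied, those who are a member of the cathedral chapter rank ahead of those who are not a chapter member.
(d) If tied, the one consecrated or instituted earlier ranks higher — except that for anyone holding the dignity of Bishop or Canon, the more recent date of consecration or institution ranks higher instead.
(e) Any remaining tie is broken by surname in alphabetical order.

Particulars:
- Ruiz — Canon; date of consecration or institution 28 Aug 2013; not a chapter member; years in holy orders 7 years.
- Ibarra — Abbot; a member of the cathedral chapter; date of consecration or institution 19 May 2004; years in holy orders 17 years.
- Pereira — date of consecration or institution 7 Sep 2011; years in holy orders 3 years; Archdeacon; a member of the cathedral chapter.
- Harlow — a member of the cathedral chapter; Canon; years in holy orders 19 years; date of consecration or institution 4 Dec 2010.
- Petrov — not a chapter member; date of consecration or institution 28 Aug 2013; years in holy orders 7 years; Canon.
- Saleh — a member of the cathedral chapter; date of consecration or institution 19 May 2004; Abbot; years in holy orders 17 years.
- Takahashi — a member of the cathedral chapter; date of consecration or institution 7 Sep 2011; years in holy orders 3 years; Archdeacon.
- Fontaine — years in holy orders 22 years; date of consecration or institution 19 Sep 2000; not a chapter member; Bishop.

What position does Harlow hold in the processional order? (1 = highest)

6

By dignity: Fontaine (Bishop); then Ibarra and Saleh (Abbot); then Pereira and Takahashi (Archdeacon); then Harlow, Petrov and Ruiz (Canon).
Ibarra and Saleh both have years in holy orders 17 years, so the next rule applies.
Ibarra and Saleh are each a member of the cathedral chapter, so the next rule applies.
Ibarra and Saleh both have date of consecration or institution 19 May 2004, so the next rule applies.
Among Ibarra and Saleh, alphabetically by surname: Ibarra before Saleh.
Pereira and Takahashi both have years in holy orders 3 years, so the next rule applies.
Pereira and Takahashi are each a member of the cathedral chapter, so the next rule applies.
Pereira and Takahashi both have date of consecration or institution 7 Sep 2011, so the next rule applies.
Among Pereira and Takahashi, alphabetically by surname: Pereira before Takahashi.
Among Harlow, Petrov and Ruiz, by years in holy orders (higher first): Harlow (19 years) before Petrov and Ruiz (7 years).
Petrov and Ruiz are each not a chapter member, so the next rule applies.
Petrov and Ruiz both have date of consecration or institution 28 Aug 2013, so the next rule applies.
Among Petrov and Ruiz, alphabetically by surname: Petrov before Ruiz.
Order: Fontaine, Ibarra, Saleh, Pereira, Takahashi, Harlow, Petrov, Ruiz. So position 6.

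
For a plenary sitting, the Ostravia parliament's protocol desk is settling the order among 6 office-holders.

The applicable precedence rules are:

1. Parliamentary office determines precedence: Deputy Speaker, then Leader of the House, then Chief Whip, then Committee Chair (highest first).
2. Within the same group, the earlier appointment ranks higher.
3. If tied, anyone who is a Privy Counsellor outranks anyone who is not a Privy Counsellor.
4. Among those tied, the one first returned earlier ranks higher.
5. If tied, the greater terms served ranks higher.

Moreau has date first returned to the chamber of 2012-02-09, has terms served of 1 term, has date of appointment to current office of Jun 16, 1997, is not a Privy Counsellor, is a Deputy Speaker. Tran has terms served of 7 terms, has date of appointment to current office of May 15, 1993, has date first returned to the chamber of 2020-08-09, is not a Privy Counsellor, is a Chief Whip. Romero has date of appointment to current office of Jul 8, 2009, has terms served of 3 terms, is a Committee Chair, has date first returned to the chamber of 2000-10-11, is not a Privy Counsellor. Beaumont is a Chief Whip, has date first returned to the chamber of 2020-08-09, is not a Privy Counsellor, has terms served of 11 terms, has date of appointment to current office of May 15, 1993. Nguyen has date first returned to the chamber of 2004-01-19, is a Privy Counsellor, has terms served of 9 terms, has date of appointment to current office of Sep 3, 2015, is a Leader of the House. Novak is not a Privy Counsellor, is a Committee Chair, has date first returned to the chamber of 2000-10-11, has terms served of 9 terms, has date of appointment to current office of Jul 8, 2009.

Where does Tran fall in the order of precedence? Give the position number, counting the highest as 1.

4

By parliamentary office: Moreau (Deputy Speaker); then Nguyen (Leader of the House); then Beaumont and Tran (Chief Whip); then Novak and Romero (Committee Chair).
Beaumont and Tran both have date of appointment to current office May 15, 1993, so the next rule applies.
Beaumont and Tran are each not a Privy Counsellor, so the next rule applies.
Beaumont and Tran both have date first returned to the chamber 2020-08-09, so the next rule applies.
Among Beaumont and Tran, by terms served (higher first): Beaumont (11 terms) before Tran (7 terms).
Novak and Romero both have date of appointment to current office Jul 8, 2009, so the next rule applies.
Novak and Romero are each not a Privy Counsellor, so the next rule applies.
Novak and Romero both have date first returned to the chamber 2000-10-11, so the next rule applies.
Among Novak and Romero, by terms served (higher first): Novak (9 terms) before Romero (3 terms).
Order: Moreau, Nguyen, Beaumont, Tran, Novak, Romero. So position 4.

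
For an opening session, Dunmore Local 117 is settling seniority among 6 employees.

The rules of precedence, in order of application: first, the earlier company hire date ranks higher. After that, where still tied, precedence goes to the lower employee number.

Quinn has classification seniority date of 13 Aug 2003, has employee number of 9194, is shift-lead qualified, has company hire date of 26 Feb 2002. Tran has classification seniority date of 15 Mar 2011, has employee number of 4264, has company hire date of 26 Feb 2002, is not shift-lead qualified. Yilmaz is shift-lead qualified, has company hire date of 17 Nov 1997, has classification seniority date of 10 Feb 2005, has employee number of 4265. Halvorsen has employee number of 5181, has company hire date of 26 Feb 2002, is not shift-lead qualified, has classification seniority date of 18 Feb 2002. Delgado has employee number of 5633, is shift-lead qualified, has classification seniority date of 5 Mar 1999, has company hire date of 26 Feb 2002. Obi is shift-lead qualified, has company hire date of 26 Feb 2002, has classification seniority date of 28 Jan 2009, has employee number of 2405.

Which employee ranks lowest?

Quinn

By company hire date (earlier first): Yilmaz (17 Nov 1997); then Obi, Tran, Halvorsen, Delgado and Quinn (each 26 Feb 2002).
Among Obi, Tran, Halvorsen, Delgado and Quinn, by employee number (lower first): Obi (2405) before Tran (4264) before Halvorsen (5181) before Delgado (5633) before Quinn (9194).
Order: Yilmaz, Obi, Tran, Halvorsen, Delgado, Quinn.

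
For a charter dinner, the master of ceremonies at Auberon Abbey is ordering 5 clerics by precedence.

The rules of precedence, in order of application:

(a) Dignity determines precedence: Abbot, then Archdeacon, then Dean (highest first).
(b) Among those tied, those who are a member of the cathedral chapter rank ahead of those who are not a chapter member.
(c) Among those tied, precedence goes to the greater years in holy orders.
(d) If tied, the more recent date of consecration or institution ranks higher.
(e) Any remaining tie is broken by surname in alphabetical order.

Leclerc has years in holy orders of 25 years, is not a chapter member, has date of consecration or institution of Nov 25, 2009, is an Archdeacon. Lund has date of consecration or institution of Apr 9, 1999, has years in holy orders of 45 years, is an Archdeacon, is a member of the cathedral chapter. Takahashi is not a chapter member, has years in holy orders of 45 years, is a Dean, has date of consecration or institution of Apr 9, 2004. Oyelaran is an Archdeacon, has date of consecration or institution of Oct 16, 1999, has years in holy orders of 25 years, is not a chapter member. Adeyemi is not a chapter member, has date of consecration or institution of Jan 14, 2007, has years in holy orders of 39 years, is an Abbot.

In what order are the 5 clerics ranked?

By dignity: Adeyemi (Abbot); then Lund, Leclerc and Oyelaran (Archdeacon); then Takahashi (Dean).
Among Lund, Leclerc and Oyelaran, a member of the cathedral chapter before not a chapter member: Lund (a member of the cathedral chapter) before Leclerc and Oyelaran (not a chapter member).
Leclerc and Oyelaran both have years in holy orders 25 years, so the next rule applies.
Among Leclerc and Oyelaran, by date of consecration or institution (later first): Leclerc (Nov 25, 2009) before Oyelaran (Oct 16, 1999).
Full order: Adeyemi, Lund, Leclerc, Oyelaran, Takahashi.

Adeyemi, Lund, Leclerc, Oyelaran, Takahashi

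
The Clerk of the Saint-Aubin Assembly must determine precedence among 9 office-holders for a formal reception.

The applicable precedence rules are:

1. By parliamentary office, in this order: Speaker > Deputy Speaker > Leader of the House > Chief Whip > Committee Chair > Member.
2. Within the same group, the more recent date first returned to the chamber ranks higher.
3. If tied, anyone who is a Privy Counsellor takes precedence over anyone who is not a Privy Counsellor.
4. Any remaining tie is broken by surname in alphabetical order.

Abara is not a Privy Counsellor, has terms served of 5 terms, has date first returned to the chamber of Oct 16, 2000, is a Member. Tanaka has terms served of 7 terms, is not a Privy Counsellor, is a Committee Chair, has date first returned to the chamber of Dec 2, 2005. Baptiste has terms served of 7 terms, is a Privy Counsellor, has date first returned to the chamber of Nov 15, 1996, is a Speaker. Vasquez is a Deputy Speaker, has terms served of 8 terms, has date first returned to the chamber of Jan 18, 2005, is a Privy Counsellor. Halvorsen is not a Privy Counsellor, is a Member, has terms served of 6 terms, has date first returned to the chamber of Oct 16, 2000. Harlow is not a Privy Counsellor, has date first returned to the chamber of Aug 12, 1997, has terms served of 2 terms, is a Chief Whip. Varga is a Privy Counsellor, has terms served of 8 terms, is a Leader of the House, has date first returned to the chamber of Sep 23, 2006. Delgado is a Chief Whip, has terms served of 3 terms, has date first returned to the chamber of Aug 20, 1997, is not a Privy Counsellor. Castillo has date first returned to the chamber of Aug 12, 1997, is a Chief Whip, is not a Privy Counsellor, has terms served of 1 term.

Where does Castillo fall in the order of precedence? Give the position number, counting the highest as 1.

By parliamentary office: Baptiste (Speaker); then Vasquez (Deputy Speaker); then Varga (Leader of the House); then Delgado, Castillo and Harlow (Chief Whip); then Tanaka (Committee Chair); then Abara and Halvorsen (Member).
Among Delgado, Castillo and Harlow, by date first returned to the chamber (later first): Delgado (Aug 20, 1997) before Castillo and Harlow (Aug 12, 1997).
Castillo and Harlow are each not a Privy Counsellor, so the next rule applies.
Among Castillo and Harlow, alphabetically by surname: Castillo before Harlow.
Abara and Halvorsen both have date first returned to the chamber Oct 16, 2000, so the next rule applies.
Abara and Halvorsen are each not a Privy Counsellor, so the next rule applies.
Among Abara and Halvorsen, alphabetically by surname: Abara before Halvorsen.
Order: Baptiste, Vasquez, Varga, Delgado, Castillo, Harlow, Tanaka, Abara, Halvorsen. So position 5.

5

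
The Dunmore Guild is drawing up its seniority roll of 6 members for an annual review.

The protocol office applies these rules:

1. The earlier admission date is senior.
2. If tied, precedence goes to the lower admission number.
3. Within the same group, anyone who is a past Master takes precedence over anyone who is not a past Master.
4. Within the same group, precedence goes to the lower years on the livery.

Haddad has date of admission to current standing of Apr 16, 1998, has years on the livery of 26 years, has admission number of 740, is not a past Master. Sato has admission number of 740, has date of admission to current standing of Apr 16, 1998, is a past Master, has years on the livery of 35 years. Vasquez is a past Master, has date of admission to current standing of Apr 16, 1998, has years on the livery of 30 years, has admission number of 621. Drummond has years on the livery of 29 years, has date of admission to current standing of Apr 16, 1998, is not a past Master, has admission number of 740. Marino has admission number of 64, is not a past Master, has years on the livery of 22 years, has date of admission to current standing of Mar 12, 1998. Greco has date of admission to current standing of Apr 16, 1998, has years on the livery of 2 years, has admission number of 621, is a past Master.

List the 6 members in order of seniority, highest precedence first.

Marino, Greco, Vasquez, Sato, Haddad, Drummond

By date of admission to current standing (earlier first): Marino (Mar 12, 1998); then Greco, Vasquez, Sato, Haddad and Drummond (each Apr 16, 1998).
Among Greco, Vasquez, Sato, Haddad and Drummond, by admission number (lower first): Greco and Vasquez (621) before Sato, Haddad and Drummond (740).
Greco and Vasquez are each a past Master, so the next rule applies.
Among Greco and Vasquez, by years on the livery (lower first): Greco (2 years) before Vasquez (30 years).
Among Sato, Haddad and Drummond, a past Master before not a past Master: Sato (a past Master) before Haddad and Drummond (not a past Master).
Among Haddad and Drummond, by years on the livery (lower first): Haddad (26 years) before Drummond (29 years).
Full order: Marino, Greco, Vasquez, Sato, Haddad, Drummond.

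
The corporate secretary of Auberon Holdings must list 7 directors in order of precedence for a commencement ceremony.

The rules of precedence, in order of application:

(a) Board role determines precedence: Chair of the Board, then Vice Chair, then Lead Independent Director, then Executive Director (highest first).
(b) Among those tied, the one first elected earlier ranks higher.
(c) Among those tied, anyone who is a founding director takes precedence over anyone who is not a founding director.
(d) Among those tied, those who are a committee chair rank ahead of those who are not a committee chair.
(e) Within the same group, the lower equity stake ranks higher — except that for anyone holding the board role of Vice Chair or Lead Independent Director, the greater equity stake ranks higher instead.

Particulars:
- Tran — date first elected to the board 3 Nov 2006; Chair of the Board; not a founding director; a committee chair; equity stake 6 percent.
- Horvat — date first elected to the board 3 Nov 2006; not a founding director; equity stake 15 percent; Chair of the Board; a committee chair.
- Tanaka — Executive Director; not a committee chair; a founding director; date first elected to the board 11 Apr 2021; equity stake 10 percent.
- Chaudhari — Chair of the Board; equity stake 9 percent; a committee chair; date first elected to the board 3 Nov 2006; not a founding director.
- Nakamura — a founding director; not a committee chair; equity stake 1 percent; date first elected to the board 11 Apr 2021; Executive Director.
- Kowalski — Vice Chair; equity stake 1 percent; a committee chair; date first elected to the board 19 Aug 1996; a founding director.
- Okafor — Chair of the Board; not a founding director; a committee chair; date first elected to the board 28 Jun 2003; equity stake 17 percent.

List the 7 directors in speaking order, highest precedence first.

By board role: Okafor, Tran, Chaudhari and Horvat (Chair of the Board); then Kowalski (Vice Chair); then Nakamura and Tanaka (Executive Director).
Among Okafor, Tran, Chaudhari and Horvat, by date first elected to the board (earlier first): Okafor (28 Jun 2003) before Tran, Chaudhari and Horvat (3 Nov 2006).
Tran, Chaudhari and Horvat are each not a founding director, so the next rule applies.
Tran, Chaudhari and Horvat are each a committee chair, so the next rule applies.
Among Tran, Chaudhari and Horvat, by equity stake (lower first): Tran (6 percent) before Chaudhari (9 percent) before Horvat (15 percent).
Nakamura and Tanaka both have date first elected to the board 11 Apr 2021, so the next rule applies.
Nakamura and Tanaka are each a founding director, so the next rule applies.
Nakamura and Tanaka are each not a committee chair, so the next rule applies.
Among Nakamura and Tanaka, by equity stake (lower first): Nakamura (1 percent) before Tanaka (10 percent).
Full order: Okafor, Tran, Chaudhari, Horvat, Kowalski, Nakamura, Tanaka.

Okafor, Tran, Chaudhari, Horvat, Kowalski, Nakamura, Tanaka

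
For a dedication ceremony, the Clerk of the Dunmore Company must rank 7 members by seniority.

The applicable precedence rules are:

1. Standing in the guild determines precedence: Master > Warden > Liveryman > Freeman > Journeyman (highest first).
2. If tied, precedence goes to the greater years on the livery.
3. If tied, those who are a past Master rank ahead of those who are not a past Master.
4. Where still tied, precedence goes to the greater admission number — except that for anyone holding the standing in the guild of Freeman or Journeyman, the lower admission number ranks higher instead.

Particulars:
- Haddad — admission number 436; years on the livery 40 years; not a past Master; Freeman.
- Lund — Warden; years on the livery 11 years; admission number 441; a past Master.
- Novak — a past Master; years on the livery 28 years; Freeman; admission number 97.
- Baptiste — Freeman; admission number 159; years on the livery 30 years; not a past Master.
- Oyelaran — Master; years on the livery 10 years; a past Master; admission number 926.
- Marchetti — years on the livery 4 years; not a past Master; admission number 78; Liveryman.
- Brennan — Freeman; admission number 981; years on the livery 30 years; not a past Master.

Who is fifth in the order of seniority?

Baptiste

By standing in the guild: Oyelaran (Master); then Lund (Warden); then Marchetti (Liveryman); then Haddad, Baptiste, Brennan and Novak (Freeman).
Among Haddad, Baptiste, Brennan and Novak, by years on the livery (higher first): Haddad (40 years) before Baptiste and Brennan (30 years) before Novak (28 years).
Baptiste and Brennan are each not a past Master, so the next rule applies.
Among Baptiste and Brennan, by admission number (lower first) (reversed rule for this group): Baptiste (159) before Brennan (981).
Order: Oyelaran, Lund, Marchetti, Haddad, Baptiste, Brennan, Novak.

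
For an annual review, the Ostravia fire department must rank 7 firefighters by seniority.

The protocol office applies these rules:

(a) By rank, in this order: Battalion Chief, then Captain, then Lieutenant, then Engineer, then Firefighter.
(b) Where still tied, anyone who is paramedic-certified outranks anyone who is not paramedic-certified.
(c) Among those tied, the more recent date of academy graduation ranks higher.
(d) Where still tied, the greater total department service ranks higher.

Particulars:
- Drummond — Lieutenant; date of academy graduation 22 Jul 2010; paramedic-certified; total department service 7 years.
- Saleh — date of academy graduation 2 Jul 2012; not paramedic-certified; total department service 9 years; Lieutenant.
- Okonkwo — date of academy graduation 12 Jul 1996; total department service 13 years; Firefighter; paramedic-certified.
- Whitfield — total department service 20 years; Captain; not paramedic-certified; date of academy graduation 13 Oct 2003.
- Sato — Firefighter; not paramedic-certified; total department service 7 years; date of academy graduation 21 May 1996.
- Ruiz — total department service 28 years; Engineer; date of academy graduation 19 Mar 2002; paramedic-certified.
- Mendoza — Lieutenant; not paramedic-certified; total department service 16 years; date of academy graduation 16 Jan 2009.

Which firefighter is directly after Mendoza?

By rank: Whitfield (Captain); then Drummond, Saleh and Mendoza (Lieutenant); then Ruiz (Engineer); then Okonkwo and Sato (Firefighter).
Among Drummond, Saleh and Mendoza, paramedic-certified before not paramedic-certified: Drummond (paramedic-certified) before Saleh and Mendoza (not paramedic-certified).
Among Saleh and Mendoza, by date of academy graduation (later first): Saleh (2 Jul 2012) before Mendoza (16 Jan 2009).
Among Okonkwo and Sato, paramedic-certified before not paramedic-certified: Okonkwo (paramedic-certified) before Sato (not paramedic-certified).
Order: Whitfield, Drummond, Saleh, Mendoza, Ruiz, Okonkwo, Sato.

Ruiz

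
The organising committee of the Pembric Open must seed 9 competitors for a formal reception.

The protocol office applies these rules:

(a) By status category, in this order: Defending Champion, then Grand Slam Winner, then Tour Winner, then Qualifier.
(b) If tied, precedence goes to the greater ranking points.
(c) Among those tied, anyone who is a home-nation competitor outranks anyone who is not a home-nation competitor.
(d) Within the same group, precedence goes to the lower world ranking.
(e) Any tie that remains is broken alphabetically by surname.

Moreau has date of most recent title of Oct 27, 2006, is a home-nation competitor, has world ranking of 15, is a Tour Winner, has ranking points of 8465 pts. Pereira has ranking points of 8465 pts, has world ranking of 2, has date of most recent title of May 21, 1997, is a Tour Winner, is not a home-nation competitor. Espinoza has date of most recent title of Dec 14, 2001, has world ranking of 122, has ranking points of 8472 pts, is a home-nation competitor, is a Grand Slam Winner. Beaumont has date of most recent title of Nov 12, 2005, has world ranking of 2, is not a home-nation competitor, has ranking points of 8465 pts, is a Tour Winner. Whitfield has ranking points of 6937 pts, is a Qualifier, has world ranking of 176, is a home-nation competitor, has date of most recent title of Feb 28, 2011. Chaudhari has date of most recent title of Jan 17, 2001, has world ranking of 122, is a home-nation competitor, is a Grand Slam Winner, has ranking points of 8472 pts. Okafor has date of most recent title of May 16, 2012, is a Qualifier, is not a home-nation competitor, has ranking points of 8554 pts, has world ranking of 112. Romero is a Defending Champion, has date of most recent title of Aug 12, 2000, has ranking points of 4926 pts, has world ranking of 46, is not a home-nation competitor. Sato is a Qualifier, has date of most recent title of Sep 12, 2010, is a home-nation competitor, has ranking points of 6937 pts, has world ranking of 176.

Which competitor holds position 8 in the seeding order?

By status category: Romero (Defending Champion); then Chaudhari and Espinoza (Grand Slam Winner); then Moreau, Beaumont and Pereira (Tour Winner); then Okafor, Sato and Whitfield (Qualifier).
Chaudhari and Espinoza both have ranking points 8472 pts, so the next rule applies.
Chaudhari and Espinoza are each a home-nation competitor, so the next rule applies.
Chaudhari and Espinoza both have world ranking 122, so the next rule applies.
Among Chaudhari and Espinoza, alphabetically by surname: Chaudhari before Espinoza.
Moreau, Beaumont and Pereira all have ranking points 8465 pts, so the next rule applies.
Among Moreau, Beaumont and Pereira, a home-nation competitor before not a home-nation competitor: Moreau (a home-nation competitor) before Beaumont and Pereira (not a home-nation competitor).
Beaumont and Pereira both have world ranking 2, so the next rule applies.
Among Beaumont and Pereira, alphabetically by surname: Beaumont before Pereira.
Among Okafor, Sato and Whitfield, by ranking points (higher first): Okafor (8554 pts) before Sato and Whitfield (6937 pts).
Sato and Whitfield are each a home-nation competitor, so the next rule applies.
Sato and Whitfield both have world ranking 176, so the next rule applies.
Among Sato and Whitfield, alphabetically by surname: Sato before Whitfield.
Order: Romero, Chaudhari, Espinoza, Moreau, Beaumont, Pereira, Okafor, Sato, Whitfield.

Sato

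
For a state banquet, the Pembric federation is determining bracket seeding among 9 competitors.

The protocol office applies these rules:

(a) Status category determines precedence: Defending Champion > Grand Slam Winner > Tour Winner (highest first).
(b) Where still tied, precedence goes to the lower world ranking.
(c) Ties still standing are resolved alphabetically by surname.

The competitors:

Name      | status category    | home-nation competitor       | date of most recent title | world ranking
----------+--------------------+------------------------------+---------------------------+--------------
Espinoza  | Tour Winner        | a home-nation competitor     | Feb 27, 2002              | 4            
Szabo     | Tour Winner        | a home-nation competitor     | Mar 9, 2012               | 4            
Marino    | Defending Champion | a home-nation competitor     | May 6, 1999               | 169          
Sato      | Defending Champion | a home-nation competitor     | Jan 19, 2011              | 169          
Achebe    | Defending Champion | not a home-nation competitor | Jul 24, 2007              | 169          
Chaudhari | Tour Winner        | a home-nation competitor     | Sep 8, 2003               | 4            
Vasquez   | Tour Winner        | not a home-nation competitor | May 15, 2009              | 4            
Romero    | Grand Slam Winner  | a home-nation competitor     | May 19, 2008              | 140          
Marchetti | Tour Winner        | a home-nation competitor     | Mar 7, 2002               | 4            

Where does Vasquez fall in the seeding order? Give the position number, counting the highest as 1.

9

By status category: Achebe, Marino and Sato (Defending Champion); then Romero (Grand Slam Winner); then Chaudhari, Espinoza, Marchetti, Szabo and Vasquez (Tour Winner).
Achebe, Marino and Sato all have world ranking 169, so the next rule applies.
Among Achebe, Marino and Sato, alphabetically by surname: Achebe before Marino before Sato.
Chaudhari, Espinoza, Marchetti, Szabo and Vasquez all have world ranking 4, so the next rule applies.
Among Chaudhari, Espinoza, Marchetti, Szabo and Vasquez, alphabetically by surname: Chaudhari before Espinoza before Marchetti before Szabo before Vasquez.
Order: Achebe, Marino, Sato, Romero, Chaudhari, Espinoza, Marchetti, Szabo, Vasquez. So position 9.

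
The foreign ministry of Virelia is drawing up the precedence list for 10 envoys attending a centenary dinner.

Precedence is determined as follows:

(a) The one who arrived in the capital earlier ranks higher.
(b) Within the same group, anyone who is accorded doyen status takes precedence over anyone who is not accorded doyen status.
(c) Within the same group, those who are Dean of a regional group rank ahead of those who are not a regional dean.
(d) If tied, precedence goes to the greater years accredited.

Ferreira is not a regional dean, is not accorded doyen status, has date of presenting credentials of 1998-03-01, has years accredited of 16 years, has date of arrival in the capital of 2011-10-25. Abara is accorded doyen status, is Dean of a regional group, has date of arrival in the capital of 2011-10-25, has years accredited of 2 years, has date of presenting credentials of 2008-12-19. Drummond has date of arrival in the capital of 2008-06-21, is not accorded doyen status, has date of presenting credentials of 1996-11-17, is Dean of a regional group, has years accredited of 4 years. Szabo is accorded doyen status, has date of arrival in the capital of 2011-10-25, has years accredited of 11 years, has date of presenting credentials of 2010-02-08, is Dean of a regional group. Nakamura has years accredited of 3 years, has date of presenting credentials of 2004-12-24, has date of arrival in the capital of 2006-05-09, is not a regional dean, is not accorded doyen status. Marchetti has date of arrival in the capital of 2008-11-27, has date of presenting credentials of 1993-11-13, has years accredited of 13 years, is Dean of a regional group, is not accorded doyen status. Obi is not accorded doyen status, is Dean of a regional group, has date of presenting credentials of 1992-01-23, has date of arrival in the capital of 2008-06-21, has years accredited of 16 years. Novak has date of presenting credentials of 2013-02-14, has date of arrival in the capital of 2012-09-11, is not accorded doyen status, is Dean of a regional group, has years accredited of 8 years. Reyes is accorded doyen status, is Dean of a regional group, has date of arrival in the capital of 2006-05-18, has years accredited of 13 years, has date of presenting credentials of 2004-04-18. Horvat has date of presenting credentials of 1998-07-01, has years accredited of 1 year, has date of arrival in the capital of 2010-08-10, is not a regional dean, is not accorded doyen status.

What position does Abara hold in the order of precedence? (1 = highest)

8

By date of arrival in the capital (earlier first): Nakamura (2006-05-09); then Reyes (2006-05-18); then Obi and Drummond (both 2008-06-21); then Marchetti (2008-11-27); then Horvat (2010-08-10); then Szabo, Abara and Ferreira (each 2011-10-25); then Novak (2012-09-11).
Obi and Drummond are each not accorded doyen status, so the next rule applies.
Obi and Drummond are each Dean of a regional group, so the next rule applies.
Among Obi and Drummond, by years accredited (higher first): Obi (16 years) before Drummond (4 years).
Among Szabo, Abara and Ferreira, accorded doyen status before not accorded doyen status: Szabo and Abara (accorded doyen status) before Ferreira (not accorded doyen status).
Szabo and Abara are each Dean of a regional group, so the next rule applies.
Among Szabo and Abara, by years accredited (higher first): Szabo (11 years) before Abara (2 years).
Order: Nakamura, Reyes, Obi, Drummond, Marchetti, Horvat, Szabo, Abara, Ferreira, Novak. So position 8.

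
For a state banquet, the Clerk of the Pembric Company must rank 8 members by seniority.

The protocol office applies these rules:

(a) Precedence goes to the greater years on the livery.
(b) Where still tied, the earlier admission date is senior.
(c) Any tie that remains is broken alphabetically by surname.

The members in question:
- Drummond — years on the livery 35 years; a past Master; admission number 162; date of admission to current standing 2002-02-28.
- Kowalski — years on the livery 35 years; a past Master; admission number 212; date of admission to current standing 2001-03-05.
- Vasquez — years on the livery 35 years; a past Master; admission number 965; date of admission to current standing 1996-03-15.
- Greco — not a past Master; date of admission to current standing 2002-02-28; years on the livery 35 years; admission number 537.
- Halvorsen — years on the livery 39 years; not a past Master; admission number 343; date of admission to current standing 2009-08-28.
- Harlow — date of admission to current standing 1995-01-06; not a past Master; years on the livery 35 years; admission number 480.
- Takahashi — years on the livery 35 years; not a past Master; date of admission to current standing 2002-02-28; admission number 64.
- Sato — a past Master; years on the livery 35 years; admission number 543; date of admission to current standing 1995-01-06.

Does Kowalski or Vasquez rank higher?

By years on the livery (higher first): Halvorsen (39 years); then Harlow, Sato, Vasquez, Kowalski, Drummond, Greco and Takahashi (each 35 years).
Among Harlow, Sato, Vasquez, Kowalski, Drummond, Greco and Takahashi, by date of admission to current standing (earlier first): Harlow and Sato (1995-01-06) before Vasquez (1996-03-15) before Kowalski (2001-03-05) before Drummond, Greco and Takahashi (2002-02-28).
Among Harlow and Sato, alphabetically by surname: Harlow before Sato.
Among Drummond, Greco and Takahashi, alphabetically by surname: Drummond before Greco before Takahashi.
So Vasquez takes precedence.

Vasquez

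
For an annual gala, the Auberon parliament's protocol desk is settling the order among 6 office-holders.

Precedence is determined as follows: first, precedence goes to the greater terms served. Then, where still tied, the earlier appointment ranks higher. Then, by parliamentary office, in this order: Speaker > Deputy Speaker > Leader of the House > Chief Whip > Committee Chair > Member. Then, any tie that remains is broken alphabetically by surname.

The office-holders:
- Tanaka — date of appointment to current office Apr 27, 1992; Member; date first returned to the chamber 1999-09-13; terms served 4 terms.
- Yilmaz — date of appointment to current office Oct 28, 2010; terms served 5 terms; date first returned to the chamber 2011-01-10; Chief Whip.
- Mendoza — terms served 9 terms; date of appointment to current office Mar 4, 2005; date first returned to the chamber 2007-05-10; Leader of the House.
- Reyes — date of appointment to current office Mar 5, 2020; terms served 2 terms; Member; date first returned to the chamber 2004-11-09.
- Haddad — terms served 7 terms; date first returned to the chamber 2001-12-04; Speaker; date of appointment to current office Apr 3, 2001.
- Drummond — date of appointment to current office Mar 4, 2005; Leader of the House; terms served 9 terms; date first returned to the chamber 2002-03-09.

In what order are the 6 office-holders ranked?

By terms served (higher first): Drummond and Mendoza (both 9 terms); then Haddad (7 terms); then Yilmaz (5 terms); then Tanaka (4 terms); then Reyes (2 terms).
Drummond and Mendoza both have date of appointment to current office Mar 4, 2005, so the next rule applies.
Drummond and Mendoza are each Leader of the House, so the next rule applies.
Among Drummond and Mendoza, alphabetically by surname: Drummond before Mendoza.
Full order: Drummond, Mendoza, Haddad, Yilmaz, Tanaka, Reyes.

Drummond, Mendoza, Haddad, Yilmaz, Tanaka, Reyes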